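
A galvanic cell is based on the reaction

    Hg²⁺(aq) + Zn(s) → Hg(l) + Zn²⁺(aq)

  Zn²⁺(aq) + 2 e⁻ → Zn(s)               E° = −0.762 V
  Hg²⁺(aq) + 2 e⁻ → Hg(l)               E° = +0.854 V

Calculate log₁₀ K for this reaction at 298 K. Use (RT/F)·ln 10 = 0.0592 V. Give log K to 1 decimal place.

log K = 54.6

The Hg²⁺/Hg couple is reduced (cathode); E°cell = +0.854 − (−0.762) = +1.616 V with n = 2.
At equilibrium E = 0, so log K = nE°cell / 0.0592 = (2)(+1.616) / 0.0592 = 54.6.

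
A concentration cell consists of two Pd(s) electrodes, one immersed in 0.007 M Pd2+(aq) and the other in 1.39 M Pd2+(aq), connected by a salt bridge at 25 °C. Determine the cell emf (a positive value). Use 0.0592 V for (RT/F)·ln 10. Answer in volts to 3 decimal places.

0.068 V

For a concentration cell E°cell = 0, since both electrodes use the same couple.
The compartment with the higher Pd2+(aq) concentration (1.39 M) acts as the cathode; ions are reduced there and produced at the dilute (0.007 M) anode.
With n = 2, Ecell = −(0.0592/2)·log([dilute]/[conc]) = −(0.0592/2)·log(0.007/1.39) = +0.068 V.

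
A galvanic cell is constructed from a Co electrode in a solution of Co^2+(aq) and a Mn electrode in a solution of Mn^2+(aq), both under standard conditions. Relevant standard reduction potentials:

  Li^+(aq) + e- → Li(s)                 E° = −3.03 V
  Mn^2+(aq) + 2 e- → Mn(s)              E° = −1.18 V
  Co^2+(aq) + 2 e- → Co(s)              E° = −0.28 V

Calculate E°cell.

The Co²⁺/Co couple has the higher E°, so Co ion is reduced (cathode) and Mn is oxidized (anode).
E°cell = E°(cathode) − E°(anode) = −0.28 − (−1.18) = +0.90 V.

+0.90 V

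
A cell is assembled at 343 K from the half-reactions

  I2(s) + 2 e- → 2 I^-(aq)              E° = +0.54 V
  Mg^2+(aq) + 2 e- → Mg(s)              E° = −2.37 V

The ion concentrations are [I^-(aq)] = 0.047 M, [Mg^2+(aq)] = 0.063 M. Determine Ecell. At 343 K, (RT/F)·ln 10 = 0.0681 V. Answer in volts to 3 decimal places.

+3.041 V

Since E°(I₂/I⁻) > E°(Mg²⁺/Mg), I₂/I⁻ serves as the cathode.
The standard potential is +0.54 − (−2.37) = +2.91 V and the balanced reaction transfers n = 2 electrons.
The balanced reaction is I2(s) + Mg(s) → 2 I^-(aq) + Mg^2+(aq), so Q = [I^-(aq)]^2·[Mg^2+(aq)] = 0.000139 and log Q = −3.856.
By the Nernst equation, E = +2.91 − (0.0681/2)·(−3.856) = +3.041 V.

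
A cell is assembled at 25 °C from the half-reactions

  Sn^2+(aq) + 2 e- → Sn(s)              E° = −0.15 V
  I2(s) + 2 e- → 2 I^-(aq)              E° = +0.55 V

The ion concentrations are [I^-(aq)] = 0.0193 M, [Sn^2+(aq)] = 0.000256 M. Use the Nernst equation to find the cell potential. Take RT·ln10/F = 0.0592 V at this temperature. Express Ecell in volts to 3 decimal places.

+0.908 V

The I₂/I⁻ couple has the more positive E°, so it is the cathode; Sn²⁺/Sn is the anode.
E°cell = E°cat − E°an = +0.55 − (−0.15) = +0.70 V; n = 2.
Balancing gives I2(s) + Sn(s) → 2 I^-(aq) + Sn^2+(aq); hence Q = [I^-(aq)]^2·[Sn^2+(aq)] = 9.54×10^−8 (log Q = −7.021).
Applying E = E° − (RT ln10/nF)·log Q gives +0.70 − (0.0592/2)(−7.021) = +0.908 V.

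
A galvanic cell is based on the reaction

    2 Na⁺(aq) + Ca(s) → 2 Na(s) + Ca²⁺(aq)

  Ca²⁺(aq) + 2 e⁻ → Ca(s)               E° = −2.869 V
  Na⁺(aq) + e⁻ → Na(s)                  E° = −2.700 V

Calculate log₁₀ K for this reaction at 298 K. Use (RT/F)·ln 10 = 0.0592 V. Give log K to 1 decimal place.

The Na⁺/Na couple is reduced (cathode); E°cell = −2.700 − (−2.869) = +0.169 V with n = 2.
At equilibrium E = 0, so log K = nE°cell / 0.0592 = (2)(+0.169) / 0.0592 = 5.7.

log K = 5.7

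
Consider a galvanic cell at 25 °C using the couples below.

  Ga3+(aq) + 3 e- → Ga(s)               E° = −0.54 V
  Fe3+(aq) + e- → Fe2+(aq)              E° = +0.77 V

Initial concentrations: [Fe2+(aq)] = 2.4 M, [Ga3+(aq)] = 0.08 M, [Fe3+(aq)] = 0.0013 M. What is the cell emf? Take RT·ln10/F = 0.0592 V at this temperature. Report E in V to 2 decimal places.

+1.14 V

The Fe³⁺/Fe²⁺ couple has the more positive E°, so it is the cathode; Ga³⁺/Ga is the anode.
E°cell = E°cat − E°an = +0.77 − (−0.54) = +1.31 V; n = 3.
For the overall reaction 3 Fe3+(aq) + Ga(s) → 3 Fe2+(aq) + Ga3+(aq), Q = ([Fe2+(aq)]^3·[Ga3+(aq)]) / [Fe3+(aq)]^3 = 5.03×10^8, giving log Q = 8.702.
E = E° − (0.0592/n)·log Q = +1.31 − (0.0592/3)(8.702) = +1.14 V.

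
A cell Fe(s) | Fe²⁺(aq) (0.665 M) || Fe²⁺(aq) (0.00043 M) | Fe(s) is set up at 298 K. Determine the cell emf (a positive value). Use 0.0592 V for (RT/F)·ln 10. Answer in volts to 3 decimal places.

For a concentration cell E°cell = 0, since both electrodes use the same couple.
The compartment with the higher Fe²⁺(aq) concentration (0.665 M) acts as the cathode; ions are reduced there and produced at the dilute (0.00043 M) anode.
With n = 2, Ecell = −(0.0592/2)·log([dilute]/[conc]) = −(0.0592/2)·log(0.00043/0.665) = +0.094 V.

0.094 V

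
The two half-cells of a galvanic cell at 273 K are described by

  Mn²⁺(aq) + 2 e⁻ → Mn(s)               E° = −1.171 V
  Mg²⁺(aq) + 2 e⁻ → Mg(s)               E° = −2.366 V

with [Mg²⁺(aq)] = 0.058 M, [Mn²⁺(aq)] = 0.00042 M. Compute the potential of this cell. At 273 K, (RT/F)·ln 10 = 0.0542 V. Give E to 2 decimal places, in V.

Since E°(Mn²⁺/Mn) > E°(Mg²⁺/Mg), Mn²⁺/Mn serves as the cathode.
The standard potential is −1.171 − (−2.366) = +1.195 V and the balanced reaction transfers n = 2 electrons.
The balanced reaction is Mn²⁺(aq) + Mg(s) → Mn(s) + Mg²⁺(aq), so Q = [Mg²⁺(aq)] / [Mn²⁺(aq)] = 138 and log Q = 2.140.
By the Nernst equation, E = +1.195 − (0.0542/2)·(2.140) = +1.14 V.

+1.14 V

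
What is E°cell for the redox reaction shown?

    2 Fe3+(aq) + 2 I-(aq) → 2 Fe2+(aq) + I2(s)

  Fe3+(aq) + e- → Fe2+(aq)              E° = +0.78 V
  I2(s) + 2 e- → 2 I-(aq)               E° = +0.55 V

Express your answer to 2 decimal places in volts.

In the reaction as written, Fe3+(aq) is reduced (cathode) and I2(s) is produced by oxidation at the anode.
E°cell = E°(cathode) − E°(anode) = +0.78 − (+0.55) = +0.23 V.
The positive value indicates the reaction is spontaneous as written.

+0.23 V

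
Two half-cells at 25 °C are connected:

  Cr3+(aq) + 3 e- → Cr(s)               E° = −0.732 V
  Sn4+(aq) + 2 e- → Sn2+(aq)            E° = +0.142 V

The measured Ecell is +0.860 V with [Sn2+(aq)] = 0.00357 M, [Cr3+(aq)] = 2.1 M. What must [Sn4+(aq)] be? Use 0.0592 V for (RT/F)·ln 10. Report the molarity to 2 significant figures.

0.0020 M

Sn⁴⁺/Sn²⁺ is the cathode (higher E°); E°cell = +0.142 − (−0.732) = +0.874 V with n = 6.
Since E = E° − (0.0592/n)·log Q, log Q = n(E° − E)/0.0592 = 1.419.
For 3 Sn4+(aq) + 2 Cr(s) → 3 Sn2+(aq) + 2 Cr3+(aq), the reaction quotient is Q = ([Sn2+(aq)]^3·[Cr3+(aq)]^2) / [Sn4+(aq)]^3.
Solving for the unknown gives log [Sn4+(aq)] = −2.706, so [Sn4+(aq)] ≈ 0.0020 M.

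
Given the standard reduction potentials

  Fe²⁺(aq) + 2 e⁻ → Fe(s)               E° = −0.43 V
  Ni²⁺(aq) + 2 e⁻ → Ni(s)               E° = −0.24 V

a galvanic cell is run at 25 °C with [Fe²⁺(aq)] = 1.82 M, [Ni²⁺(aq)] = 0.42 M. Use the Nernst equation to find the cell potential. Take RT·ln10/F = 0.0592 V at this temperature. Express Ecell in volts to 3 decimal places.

The Ni²⁺/Ni couple has the more positive E°, so it is the cathode; Fe²⁺/Fe is the anode.
E°cell = E°cat − E°an = −0.24 − (−0.43) = +0.19 V; n = 2.
The balanced reaction is Ni²⁺(aq) + Fe(s) → Ni(s) + Fe²⁺(aq), so Q = [Fe²⁺(aq)] / [Ni²⁺(aq)] = 4.33 and log Q = 0.637.
E = E° − (0.0592/n)·log Q = +0.19 − (0.0592/2)(0.637) = +0.171 V.

+0.171 V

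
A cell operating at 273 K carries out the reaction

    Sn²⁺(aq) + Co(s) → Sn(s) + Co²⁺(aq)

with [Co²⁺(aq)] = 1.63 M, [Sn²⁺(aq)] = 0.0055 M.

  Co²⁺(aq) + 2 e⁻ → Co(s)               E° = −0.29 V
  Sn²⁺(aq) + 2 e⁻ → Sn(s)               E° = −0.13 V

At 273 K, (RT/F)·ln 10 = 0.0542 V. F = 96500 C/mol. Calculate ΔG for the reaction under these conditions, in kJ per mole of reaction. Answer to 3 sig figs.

E°cell = −0.13 − (−0.29) = +0.16 V; the balanced reaction transfers n = 2 electrons.
The reaction quotient is [Co²⁺(aq)] / [Sn²⁺(aq)] = 296; by Nernst, E = +0.16 − (0.0542/2)(2.472) = +0.0930 V.
Then ΔG = −nFE = −2 × 96500 × +0.0930 J/mol = −17.9 kJ/mol.

−17.9 kJ/mol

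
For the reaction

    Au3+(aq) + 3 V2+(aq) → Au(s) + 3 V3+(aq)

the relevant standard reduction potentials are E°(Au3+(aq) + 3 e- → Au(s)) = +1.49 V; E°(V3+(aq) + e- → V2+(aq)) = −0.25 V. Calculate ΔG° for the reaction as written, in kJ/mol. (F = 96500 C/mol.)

In the reaction as written Au3+(aq) is reduced, so the Au³⁺/Au couple is the cathode and V³⁺/V²⁺ is the anode.
E°cell = +1.49 − (−0.25) = +1.74 V; balancing electrons gives n = 3.
ΔG° = −nFE°cell = −(3)(96500)(+1.74) J/mol = −504 kJ/mol.

−504 kJ/mol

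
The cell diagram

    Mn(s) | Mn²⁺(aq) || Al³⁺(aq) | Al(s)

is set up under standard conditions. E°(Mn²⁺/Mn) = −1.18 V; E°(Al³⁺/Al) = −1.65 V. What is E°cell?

−0.47 V

By convention the left-hand electrode in cell notation is the anode (oxidation) and the right-hand electrode is the cathode (reduction).
E°cell = E°(right) − E°(left) = −1.65 − (−1.18) = −0.47 V.
The negative sign shows that, as written, the cell would require an external voltage to drive the reaction.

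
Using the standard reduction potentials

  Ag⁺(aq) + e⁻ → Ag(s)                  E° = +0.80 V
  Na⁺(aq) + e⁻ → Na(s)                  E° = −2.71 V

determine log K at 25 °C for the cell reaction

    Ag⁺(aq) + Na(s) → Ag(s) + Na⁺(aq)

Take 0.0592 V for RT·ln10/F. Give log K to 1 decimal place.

The Ag⁺/Ag couple is reduced (cathode); E°cell = +0.80 − (−2.71) = +3.51 V with n = 1.
At equilibrium E = 0, so log K = nE°cell / 0.0592 = (1)(+3.51) / 0.0592 = 59.3.

log K = 59.3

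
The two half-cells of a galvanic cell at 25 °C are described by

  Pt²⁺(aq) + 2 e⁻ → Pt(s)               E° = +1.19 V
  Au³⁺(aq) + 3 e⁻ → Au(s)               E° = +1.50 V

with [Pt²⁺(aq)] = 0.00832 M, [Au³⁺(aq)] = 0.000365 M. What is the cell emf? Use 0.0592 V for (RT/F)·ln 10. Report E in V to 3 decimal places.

Since E°(Au³⁺/Au) > E°(Pt²⁺/Pt), Au³⁺/Au serves as the cathode.
E°cell = +1.50 − (+1.19) = +0.31 V, with n = 6 electrons transferred.
Balancing gives 2 Au³⁺(aq) + 3 Pt(s) → 2 Au(s) + 3 Pt²⁺(aq); hence Q = [Pt²⁺(aq)]^3 / [Au³⁺(aq)]^2 = 4.32 (log Q = 0.636).
By the Nernst equation, E = +0.31 − (0.0592/6)·(0.636) = +0.304 V.

+0.304 V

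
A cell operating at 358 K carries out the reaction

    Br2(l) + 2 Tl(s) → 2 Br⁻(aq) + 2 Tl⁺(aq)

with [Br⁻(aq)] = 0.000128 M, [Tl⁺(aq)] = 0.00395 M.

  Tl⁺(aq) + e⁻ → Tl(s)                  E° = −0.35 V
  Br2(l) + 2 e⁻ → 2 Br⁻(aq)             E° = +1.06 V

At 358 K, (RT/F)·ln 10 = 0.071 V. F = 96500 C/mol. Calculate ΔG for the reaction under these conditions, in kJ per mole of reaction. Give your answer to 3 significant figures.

With Br₂/Br⁻ reduced at the cathode, E°cell = +1.06 − (−0.35) = +1.41 V and n = 2.
Here Q = [Br⁻(aq)]^2·[Tl⁺(aq)]^2 = 2.56×10^−13 (log Q = −12.592), giving E = +1.41 − (0.071/2)·(−12.592) = +1.8570 V.
ΔG = −nFE = −(2)(96500)(+1.8570) J/mol = −358 kJ/mol.

−358 kJ/mol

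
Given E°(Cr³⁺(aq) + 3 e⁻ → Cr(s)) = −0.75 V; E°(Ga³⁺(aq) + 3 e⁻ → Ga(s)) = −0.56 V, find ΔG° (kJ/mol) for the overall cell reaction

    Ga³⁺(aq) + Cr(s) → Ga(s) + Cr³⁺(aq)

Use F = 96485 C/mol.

In the reaction as written Ga³⁺(aq) is reduced, so the Ga³⁺/Ga couple is the cathode and Cr³⁺/Cr is the anode.
E°cell = −0.56 − (−0.75) = +0.19 V; balancing electrons gives n = 3.
ΔG° = −nFE°cell = −(3)(96485)(+0.19) J/mol = −55.0 kJ/mol.

−55.0 kJ/mol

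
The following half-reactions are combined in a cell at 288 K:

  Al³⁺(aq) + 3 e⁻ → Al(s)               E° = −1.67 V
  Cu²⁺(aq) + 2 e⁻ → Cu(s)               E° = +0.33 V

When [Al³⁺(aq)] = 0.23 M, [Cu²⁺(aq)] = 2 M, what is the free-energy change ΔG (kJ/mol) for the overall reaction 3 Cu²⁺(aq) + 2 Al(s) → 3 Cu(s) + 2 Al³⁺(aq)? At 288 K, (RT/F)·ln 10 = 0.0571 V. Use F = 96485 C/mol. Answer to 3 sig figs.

−1170 kJ/mol

The standard cell potential is +0.33 − (−1.67) = +2.00 V, with n = 6 electrons in the balanced equation.
The reaction quotient is [Al³⁺(aq)]^2 / [Cu²⁺(aq)]^3 = 0.00661; by Nernst, E = +2.00 − (0.0571/6)(−2.180) = +2.0207 V.
Then ΔG = −nFE = −6 × 96485 × +2.0207 J/mol = −1170 kJ/mol.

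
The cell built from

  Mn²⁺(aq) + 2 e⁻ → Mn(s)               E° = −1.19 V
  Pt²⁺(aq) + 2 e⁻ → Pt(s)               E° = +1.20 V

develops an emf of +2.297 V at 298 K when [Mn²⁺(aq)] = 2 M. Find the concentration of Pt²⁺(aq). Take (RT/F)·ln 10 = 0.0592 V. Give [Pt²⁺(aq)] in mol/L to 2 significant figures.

The Pt²⁺/Pt couple has the larger reduction potential, so it is the cathode: E°cell = +1.20 − (−1.19) = +2.39 V and n = 2.
Since E = E° − (0.0592/n)·log Q, log Q = n(E° − E)/0.0592 = 3.142.
For Pt²⁺(aq) + Mn(s) → Pt(s) + Mn²⁺(aq), the reaction quotient is Q = [Mn²⁺(aq)] / [Pt²⁺(aq)].
Isolating [Pt²⁺(aq)] in Q = 10^{3.142} yields log [Pt²⁺(aq)] = −2.841, i.e. 0.0014 M.

0.0014 M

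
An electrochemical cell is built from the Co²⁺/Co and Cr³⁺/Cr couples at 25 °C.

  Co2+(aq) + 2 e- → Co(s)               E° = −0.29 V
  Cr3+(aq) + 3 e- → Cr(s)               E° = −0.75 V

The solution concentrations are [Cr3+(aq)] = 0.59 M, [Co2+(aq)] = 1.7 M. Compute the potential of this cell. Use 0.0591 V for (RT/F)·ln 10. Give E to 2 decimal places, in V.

Since E°(Co²⁺/Co) > E°(Cr³⁺/Cr), Co²⁺/Co serves as the cathode.
E°cell = −0.29 − (−0.75) = +0.46 V, with n = 6 electrons transferred.
The balanced reaction is 3 Co2+(aq) + 2 Cr(s) → 3 Co(s) + 2 Cr3+(aq), so Q = [Cr3+(aq)]^2 / [Co2+(aq)]^3 = 0.0709 and log Q = −1.150.
Applying E = E° − (RT ln10/nF)·log Q gives +0.46 − (0.0591/6)(−1.150) = +0.47 V.

+0.47 V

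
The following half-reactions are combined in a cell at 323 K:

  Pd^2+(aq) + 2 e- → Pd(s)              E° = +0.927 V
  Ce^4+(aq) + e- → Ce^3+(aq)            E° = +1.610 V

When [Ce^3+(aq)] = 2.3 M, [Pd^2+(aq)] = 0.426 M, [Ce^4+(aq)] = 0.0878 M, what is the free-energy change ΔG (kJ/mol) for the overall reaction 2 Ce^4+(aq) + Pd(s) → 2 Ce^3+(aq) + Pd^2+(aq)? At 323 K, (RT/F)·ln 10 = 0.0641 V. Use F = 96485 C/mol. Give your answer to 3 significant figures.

E°cell = +1.610 − (+0.927) = +0.683 V; the balanced reaction transfers n = 2 electrons.
The reaction quotient is ([Ce^3+(aq)]^2·[Pd^2+(aq)]) / [Ce^4+(aq)]^2 = 292; by Nernst, E = +0.683 − (0.0641/2)(2.466) = +0.6040 V.
Finally ΔG = −nFE = −(2)(96485 C/mol)(+0.6040 V) = −117 kJ/mol.

−117 kJ/mol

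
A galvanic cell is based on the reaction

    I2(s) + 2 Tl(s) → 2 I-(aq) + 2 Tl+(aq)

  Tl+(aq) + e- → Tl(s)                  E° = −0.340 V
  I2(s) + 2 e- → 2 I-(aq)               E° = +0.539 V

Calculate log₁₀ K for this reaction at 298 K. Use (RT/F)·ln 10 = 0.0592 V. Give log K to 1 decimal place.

log K = 29.7

The I₂/I⁻ couple is reduced (cathode); E°cell = +0.539 − (−0.340) = +0.879 V with n = 2.
At equilibrium E = 0, so log K = nE°cell / 0.0592 = (2)(+0.879) / 0.0592 = 29.7.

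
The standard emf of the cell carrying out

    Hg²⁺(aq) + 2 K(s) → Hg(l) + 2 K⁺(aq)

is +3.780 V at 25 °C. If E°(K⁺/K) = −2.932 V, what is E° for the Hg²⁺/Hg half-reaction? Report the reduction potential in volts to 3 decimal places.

In the reaction as written the Hg²⁺/Hg couple is reduced (cathode) and K⁺/K is oxidized (anode), so E°cell = E°(Hg²⁺/Hg) − E°(K⁺/K).
E°(Hg²⁺/Hg) = E°cell + E°(anode) = +3.780 + (−2.932) = +0.848 V.

+0.848 V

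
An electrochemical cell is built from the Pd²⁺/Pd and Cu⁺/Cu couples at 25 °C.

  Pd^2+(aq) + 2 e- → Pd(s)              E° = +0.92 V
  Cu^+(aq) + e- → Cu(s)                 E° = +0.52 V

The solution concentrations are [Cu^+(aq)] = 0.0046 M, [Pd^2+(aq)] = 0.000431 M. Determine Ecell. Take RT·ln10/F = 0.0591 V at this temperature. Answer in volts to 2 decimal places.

+0.44 V

Pd²⁺/Pd is reduced (cathode, E° = +0.92 V) and Cu⁺/Cu is oxidized (anode).
E°cell = +0.92 − (+0.52) = +0.40 V, with n = 2 electrons transferred.
The balanced reaction is Pd^2+(aq) + 2 Cu(s) → Pd(s) + 2 Cu^+(aq), so Q = [Cu^+(aq)]^2 / [Pd^2+(aq)] = 0.0491 and log Q = −1.309.
E = E° − (0.0591/n)·log Q = +0.40 − (0.0591/2)(−1.309) = +0.44 V.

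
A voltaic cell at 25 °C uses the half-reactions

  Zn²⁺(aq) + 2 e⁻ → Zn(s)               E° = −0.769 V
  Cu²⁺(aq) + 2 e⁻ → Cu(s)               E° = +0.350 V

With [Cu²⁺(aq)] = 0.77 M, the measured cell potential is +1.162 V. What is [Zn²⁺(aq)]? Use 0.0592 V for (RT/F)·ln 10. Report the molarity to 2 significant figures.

0.027 M

The Cu²⁺/Cu couple has the larger reduction potential, so it is the cathode: E°cell = +0.350 − (−0.769) = +1.119 V and n = 2.
Since E = E° − (0.0592/n)·log Q, log Q = n(E° − E)/0.0592 = −1.453.
For Cu²⁺(aq) + Zn(s) → Cu(s) + Zn²⁺(aq), the reaction quotient is Q = [Zn²⁺(aq)] / [Cu²⁺(aq)].
Substituting the known concentrations and solving, log [Zn²⁺(aq)] = −1.567 and [Zn²⁺(aq)] = 0.027 M.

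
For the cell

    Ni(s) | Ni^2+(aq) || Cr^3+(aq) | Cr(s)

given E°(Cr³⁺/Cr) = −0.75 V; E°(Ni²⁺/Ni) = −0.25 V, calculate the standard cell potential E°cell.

−0.50 V

By convention the left-hand electrode in cell notation is the anode (oxidation) and the right-hand electrode is the cathode (reduction).
E°cell = E°(right) − E°(left) = −0.75 − (−0.25) = −0.50 V.
The negative sign shows that, as written, the cell would require an external voltage to drive the reaction.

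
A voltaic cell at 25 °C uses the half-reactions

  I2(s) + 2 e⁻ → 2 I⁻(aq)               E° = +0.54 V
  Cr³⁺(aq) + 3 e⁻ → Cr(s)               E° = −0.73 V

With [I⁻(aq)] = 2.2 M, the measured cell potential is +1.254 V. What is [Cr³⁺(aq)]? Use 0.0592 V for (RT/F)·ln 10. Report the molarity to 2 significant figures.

With I₂/I⁻ at the cathode and Cr³⁺/Cr at the anode, E°cell = +0.54 − (−0.73) = +1.27 V (n = 6).
From the Nernst equation, log Q = n(E° − E)/0.0592 = 6·(+1.27 − (+1.254))/0.0592 = 1.622.
The balanced reaction is 3 I2(s) + 2 Cr(s) → 6 I⁻(aq) + 2 Cr³⁺(aq), so Q = [I⁻(aq)]^6·[Cr³⁺(aq)]^2.
Substituting the known concentrations and solving, log [Cr³⁺(aq)] = −0.216 and [Cr³⁺(aq)] = 0.61 M.

0.61 M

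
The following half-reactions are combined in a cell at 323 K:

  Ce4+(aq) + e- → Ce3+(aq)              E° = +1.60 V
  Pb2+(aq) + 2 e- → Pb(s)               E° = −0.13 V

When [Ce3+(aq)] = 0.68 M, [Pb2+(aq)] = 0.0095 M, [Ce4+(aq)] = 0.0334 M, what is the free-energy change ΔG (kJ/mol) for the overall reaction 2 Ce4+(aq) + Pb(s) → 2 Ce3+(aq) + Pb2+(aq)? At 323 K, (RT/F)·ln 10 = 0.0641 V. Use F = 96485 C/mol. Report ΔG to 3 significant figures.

With Ce⁴⁺/Ce³⁺ reduced at the cathode, E°cell = +1.60 − (−0.13) = +1.73 V and n = 2.
Q = ([Ce3+(aq)]^2·[Pb2+(aq)]) / [Ce4+(aq)]^2 = 3.94, so log Q = 0.595 and E = +1.73 − (0.0641/2)(0.595) = +1.7109 V.
ΔG = −nFE = −(2)(96485)(+1.7109) J/mol = −330 kJ/mol.

−330 kJ/mol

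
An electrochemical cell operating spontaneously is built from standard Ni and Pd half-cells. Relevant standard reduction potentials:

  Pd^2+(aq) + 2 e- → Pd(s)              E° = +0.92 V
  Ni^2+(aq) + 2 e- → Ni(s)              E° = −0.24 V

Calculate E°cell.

Of the two couples in this cell, the one with the more positive reduction potential is reduced at the cathode: here that is Pd²⁺/Pd (+0.92 V); Ni²⁺/Ni (−0.24 V) is the anode.
E°cell = E°(cathode) − E°(anode) = +0.92 − (−0.24) = +1.16 V.

+1.16 V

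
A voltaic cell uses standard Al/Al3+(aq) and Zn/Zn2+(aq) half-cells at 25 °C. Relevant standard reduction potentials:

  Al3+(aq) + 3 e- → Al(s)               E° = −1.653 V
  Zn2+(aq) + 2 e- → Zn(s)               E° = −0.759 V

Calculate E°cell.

The Zn²⁺/Zn couple has the higher E°, so Zn ion is reduced (cathode) and Al is oxidized (anode).
E°cell = E°(cathode) − E°(anode) = −0.759 − (−1.653) = +0.894 V.

+0.894 V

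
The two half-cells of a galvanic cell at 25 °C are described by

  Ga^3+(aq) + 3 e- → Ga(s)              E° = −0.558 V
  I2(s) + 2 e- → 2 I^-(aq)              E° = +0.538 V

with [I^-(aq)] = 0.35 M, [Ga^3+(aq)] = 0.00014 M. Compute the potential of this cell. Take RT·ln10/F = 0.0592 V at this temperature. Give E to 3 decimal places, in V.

+1.199 V

The I₂/I⁻ couple has the more positive E°, so it is the cathode; Ga³⁺/Ga is the anode.
The standard potential is +0.538 − (−0.558) = +1.096 V and the balanced reaction transfers n = 6 electrons.
Balancing gives 3 I2(s) + 2 Ga(s) → 6 I^-(aq) + 2 Ga^3+(aq); hence Q = [I^-(aq)]^6·[Ga^3+(aq)]^2 = 3.6×10^−11 (log Q = −10.443).
Applying E = E° − (RT ln10/nF)·log Q gives +1.096 − (0.0592/6)(−10.443) = +1.199 V.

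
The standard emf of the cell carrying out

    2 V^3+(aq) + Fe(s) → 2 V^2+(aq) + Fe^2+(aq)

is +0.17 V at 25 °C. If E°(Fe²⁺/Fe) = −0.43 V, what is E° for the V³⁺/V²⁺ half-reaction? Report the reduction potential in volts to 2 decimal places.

In the reaction as written the V³⁺/V²⁺ couple is reduced (cathode) and Fe²⁺/Fe is oxidized (anode), so E°cell = E°(V³⁺/V²⁺) − E°(Fe²⁺/Fe).
E°(V³⁺/V²⁺) = E°cell + E°(anode) = +0.17 + (−0.43) = −0.26 V.

−0.26 V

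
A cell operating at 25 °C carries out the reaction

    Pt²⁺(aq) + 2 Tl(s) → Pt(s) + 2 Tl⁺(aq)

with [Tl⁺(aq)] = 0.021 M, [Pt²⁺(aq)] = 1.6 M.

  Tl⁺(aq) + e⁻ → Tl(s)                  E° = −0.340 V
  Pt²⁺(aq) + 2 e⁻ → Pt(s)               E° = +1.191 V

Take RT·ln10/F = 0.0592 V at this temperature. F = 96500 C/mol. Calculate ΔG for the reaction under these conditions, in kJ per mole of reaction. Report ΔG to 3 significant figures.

−316 kJ/mol

The standard cell potential is +1.191 − (−0.340) = +1.531 V, with n = 2 electrons in the balanced equation.
Here Q = [Tl⁺(aq)]^2 / [Pt²⁺(aq)] = 0.000276 (log Q = −3.560), giving E = +1.531 − (0.0592/2)·(−3.560) = +1.6364 V.
ΔG = −nFE = −(2)(96500)(+1.6364) J/mol = −316 kJ/mol.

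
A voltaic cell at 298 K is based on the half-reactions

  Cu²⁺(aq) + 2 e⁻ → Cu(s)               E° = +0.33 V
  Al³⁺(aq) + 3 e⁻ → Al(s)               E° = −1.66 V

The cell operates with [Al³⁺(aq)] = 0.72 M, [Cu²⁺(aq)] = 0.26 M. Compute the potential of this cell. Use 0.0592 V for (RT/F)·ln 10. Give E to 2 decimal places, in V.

The Cu²⁺/Cu couple has the more positive E°, so it is the cathode; Al³⁺/Al is the anode.
E°cell = E°cat − E°an = +0.33 − (−1.66) = +1.99 V; n = 6.
The balanced reaction is 3 Cu²⁺(aq) + 2 Al(s) → 3 Cu(s) + 2 Al³⁺(aq), so Q = [Al³⁺(aq)]^2 / [Cu²⁺(aq)]^3 = 29.5 and log Q = 1.470.
E = E° − (0.0592/n)·log Q = +1.99 − (0.0592/6)(1.470) = +1.98 V.

+1.98 V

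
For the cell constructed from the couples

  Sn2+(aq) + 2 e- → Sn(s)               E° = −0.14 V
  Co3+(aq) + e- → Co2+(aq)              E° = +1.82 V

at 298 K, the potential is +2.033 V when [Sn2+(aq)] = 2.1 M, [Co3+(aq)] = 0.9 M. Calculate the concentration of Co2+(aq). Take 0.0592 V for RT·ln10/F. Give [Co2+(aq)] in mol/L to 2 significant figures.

With Co³⁺/Co²⁺ at the cathode and Sn²⁺/Sn at the anode, E°cell = +1.82 − (−0.14) = +1.96 V (n = 2).
Rearranging E = E° − (0.0592/n)·log Q gives log Q = 2(+1.96 − (+2.033))/0.0592 = −2.466.
For 2 Co3+(aq) + Sn(s) → 2 Co2+(aq) + Sn2+(aq), the reaction quotient is Q = ([Co2+(aq)]^2·[Sn2+(aq)]) / [Co3+(aq)]^2.
Solving for the unknown gives log [Co2+(aq)] = −1.440, so [Co2+(aq)] ≈ 0.036 M.

0.036 M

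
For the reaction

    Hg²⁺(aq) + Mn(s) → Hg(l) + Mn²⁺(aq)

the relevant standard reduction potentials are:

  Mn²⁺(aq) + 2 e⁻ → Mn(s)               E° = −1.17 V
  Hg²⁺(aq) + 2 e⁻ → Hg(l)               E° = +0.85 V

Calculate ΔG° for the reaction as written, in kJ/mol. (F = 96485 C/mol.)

−390 kJ/mol

In the reaction as written Hg²⁺(aq) is reduced, so the Hg²⁺/Hg couple is the cathode and Mn²⁺/Mn is the anode.
E°cell = +0.85 − (−1.17) = +2.02 V; balancing electrons gives n = 2.
ΔG° = −nFE°cell = −(2)(96485)(+2.02) J/mol = −390 kJ/mol.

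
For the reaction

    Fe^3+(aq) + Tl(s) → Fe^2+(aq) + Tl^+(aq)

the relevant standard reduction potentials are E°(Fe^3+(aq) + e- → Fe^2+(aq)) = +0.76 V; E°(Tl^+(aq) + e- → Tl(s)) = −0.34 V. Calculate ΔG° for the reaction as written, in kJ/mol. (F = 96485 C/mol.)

−106 kJ/mol

In the reaction as written Fe^3+(aq) is reduced, so the Fe³⁺/Fe²⁺ couple is the cathode and Tl⁺/Tl is the anode.
E°cell = +0.76 − (−0.34) = +1.10 V; balancing electrons gives n = 1.
ΔG° = −nFE°cell = −(1)(96485)(+1.10) J/mol = −106 kJ/mol.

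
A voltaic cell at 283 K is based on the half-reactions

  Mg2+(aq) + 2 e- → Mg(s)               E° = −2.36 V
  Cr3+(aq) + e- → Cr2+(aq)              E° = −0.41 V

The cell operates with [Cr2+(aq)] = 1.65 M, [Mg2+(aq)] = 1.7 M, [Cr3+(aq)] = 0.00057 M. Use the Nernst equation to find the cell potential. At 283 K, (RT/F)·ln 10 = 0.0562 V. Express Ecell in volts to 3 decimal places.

+1.749 V

The Cr³⁺/Cr²⁺ couple has the more positive E°, so it is the cathode; Mg²⁺/Mg is the anode.
E°cell = −0.41 − (−2.36) = +1.95 V, with n = 2 electrons transferred.
For the overall reaction 2 Cr3+(aq) + Mg(s) → 2 Cr2+(aq) + Mg2+(aq), Q = ([Cr2+(aq)]^2·[Mg2+(aq)]) / [Cr3+(aq)]^2 = 1.42×10^7, giving log Q = 7.154.
Applying E = E° − (RT ln10/nF)·log Q gives +1.95 − (0.0562/2)(7.154) = +1.749 V.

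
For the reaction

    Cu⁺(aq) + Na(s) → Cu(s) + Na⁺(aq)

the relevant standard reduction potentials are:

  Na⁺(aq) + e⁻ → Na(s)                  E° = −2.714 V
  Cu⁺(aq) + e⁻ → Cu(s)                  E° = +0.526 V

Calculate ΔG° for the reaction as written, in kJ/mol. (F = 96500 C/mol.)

−313 kJ/mol

In the reaction as written Cu⁺(aq) is reduced, so the Cu⁺/Cu couple is the cathode and Na⁺/Na is the anode.
E°cell = +0.526 − (−2.714) = +3.240 V; balancing electrons gives n = 1.
ΔG° = −nFE°cell = −(1)(96500)(+3.240) J/mol = −313 kJ/mol.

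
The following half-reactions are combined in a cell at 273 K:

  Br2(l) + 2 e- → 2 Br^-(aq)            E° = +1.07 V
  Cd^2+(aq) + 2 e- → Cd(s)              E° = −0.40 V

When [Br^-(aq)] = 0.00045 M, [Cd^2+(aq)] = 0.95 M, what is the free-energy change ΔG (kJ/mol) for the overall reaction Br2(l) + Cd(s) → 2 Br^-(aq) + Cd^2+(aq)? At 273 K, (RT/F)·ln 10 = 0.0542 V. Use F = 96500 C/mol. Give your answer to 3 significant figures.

−319 kJ/mol

E°cell = +1.07 − (−0.40) = +1.47 V; the balanced reaction transfers n = 2 electrons.
The reaction quotient is [Br^-(aq)]^2·[Cd^2+(aq)] = 1.92×10^−7; by Nernst, E = +1.47 − (0.0542/2)(−6.716) = +1.6520 V.
ΔG = −nFE = −(2)(96500)(+1.6520) J/mol = −319 kJ/mol.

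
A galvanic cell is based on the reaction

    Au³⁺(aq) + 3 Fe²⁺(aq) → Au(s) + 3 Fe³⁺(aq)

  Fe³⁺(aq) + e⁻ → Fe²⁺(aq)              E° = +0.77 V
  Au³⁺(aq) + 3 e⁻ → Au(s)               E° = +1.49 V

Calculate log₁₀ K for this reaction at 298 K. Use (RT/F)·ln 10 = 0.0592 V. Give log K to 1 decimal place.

log K = 36.5

The Au³⁺/Au couple is reduced (cathode); E°cell = +1.49 − (+0.77) = +0.72 V with n = 3.
At equilibrium E = 0, so log K = nE°cell / 0.0592 = (3)(+0.72) / 0.0592 = 36.5.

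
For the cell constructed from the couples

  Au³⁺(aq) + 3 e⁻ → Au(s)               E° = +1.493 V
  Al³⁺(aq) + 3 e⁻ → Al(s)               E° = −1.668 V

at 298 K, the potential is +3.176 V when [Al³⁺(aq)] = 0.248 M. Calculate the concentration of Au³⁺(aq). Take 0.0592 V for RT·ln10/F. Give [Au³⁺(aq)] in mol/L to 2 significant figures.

1.4 M

The Au³⁺/Au couple has the larger reduction potential, so it is the cathode: E°cell = +1.493 − (−1.668) = +3.161 V and n = 3.
Since E = E° − (0.0592/n)·log Q, log Q = n(E° − E)/0.0592 = −0.760.
The balanced reaction is Au³⁺(aq) + Al(s) → Au(s) + Al³⁺(aq), so Q = [Al³⁺(aq)] / [Au³⁺(aq)].
Isolating [Au³⁺(aq)] in Q = 10^{−0.760} yields log [Au³⁺(aq)] = 0.154, i.e. 1.4 M.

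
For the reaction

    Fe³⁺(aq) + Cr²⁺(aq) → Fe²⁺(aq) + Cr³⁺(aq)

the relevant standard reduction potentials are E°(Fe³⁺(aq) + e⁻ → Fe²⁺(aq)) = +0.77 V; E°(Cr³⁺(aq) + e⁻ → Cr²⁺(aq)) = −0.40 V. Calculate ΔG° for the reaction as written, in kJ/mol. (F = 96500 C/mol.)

−113 kJ/mol

In the reaction as written Fe³⁺(aq) is reduced, so the Fe³⁺/Fe²⁺ couple is the cathode and Cr³⁺/Cr²⁺ is the anode.
E°cell = +0.77 − (−0.40) = +1.17 V; balancing electrons gives n = 1.
ΔG° = −nFE°cell = −(1)(96500)(+1.17) J/mol = −113 kJ/mol.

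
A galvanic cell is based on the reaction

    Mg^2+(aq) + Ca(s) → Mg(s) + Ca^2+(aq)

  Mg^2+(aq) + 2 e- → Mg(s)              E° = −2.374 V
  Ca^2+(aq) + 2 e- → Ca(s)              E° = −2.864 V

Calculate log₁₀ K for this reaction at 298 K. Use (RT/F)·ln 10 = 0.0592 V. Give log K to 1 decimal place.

log K = 16.6

The Mg²⁺/Mg couple is reduced (cathode); E°cell = −2.374 − (−2.864) = +0.490 V with n = 2.
At equilibrium E = 0, so log K = nE°cell / 0.0592 = (2)(+0.490) / 0.0592 = 16.6.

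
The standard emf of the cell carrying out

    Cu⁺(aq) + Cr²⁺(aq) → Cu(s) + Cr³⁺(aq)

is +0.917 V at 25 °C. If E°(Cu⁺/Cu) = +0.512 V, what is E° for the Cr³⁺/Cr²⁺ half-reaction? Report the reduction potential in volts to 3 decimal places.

In the reaction as written the Cu⁺/Cu couple is reduced (cathode) and Cr³⁺/Cr²⁺ is oxidized (anode), so E°cell = E°(Cu⁺/Cu) − E°(Cr³⁺/Cr²⁺).
E°(Cr³⁺/Cr²⁺) = E°(cathode) − E°cell = +0.512 − (+0.917) = −0.405 V.

−0.405 V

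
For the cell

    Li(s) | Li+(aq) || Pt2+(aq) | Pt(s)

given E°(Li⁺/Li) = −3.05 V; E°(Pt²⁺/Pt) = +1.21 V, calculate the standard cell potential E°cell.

+4.26 V

By convention the left-hand electrode in cell notation is the anode (oxidation) and the right-hand electrode is the cathode (reduction).
E°cell = E°(right) − E°(left) = +1.21 − (−3.05) = +4.26 V.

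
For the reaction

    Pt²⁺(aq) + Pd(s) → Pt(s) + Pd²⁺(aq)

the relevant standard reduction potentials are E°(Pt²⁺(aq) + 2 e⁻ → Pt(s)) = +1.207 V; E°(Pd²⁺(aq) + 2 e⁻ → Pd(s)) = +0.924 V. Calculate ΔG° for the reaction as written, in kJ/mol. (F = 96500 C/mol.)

In the reaction as written Pt²⁺(aq) is reduced, so the Pt²⁺/Pt couple is the cathode and Pd²⁺/Pd is the anode.
E°cell = +1.207 − (+0.924) = +0.283 V; balancing electrons gives n = 2.
ΔG° = −nFE°cell = −(2)(96500)(+0.283) J/mol = −54.6 kJ/mol.

−54.6 kJ/mol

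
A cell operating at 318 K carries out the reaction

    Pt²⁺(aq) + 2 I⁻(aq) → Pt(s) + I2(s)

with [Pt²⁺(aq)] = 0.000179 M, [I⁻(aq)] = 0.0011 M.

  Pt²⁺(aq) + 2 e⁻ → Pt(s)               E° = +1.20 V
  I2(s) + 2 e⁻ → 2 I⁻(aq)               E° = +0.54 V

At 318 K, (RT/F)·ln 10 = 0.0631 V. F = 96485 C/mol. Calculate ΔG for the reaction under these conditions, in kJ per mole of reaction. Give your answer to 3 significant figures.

E°cell = +1.20 − (+0.54) = +0.66 V; the balanced reaction transfers n = 2 electrons.
The reaction quotient is 1 / ([Pt²⁺(aq)]·[I⁻(aq)]^2) = 4.62×10^9; by Nernst, E = +0.66 − (0.0631/2)(9.664) = +0.3551 V.
ΔG = −nFE = −(2)(96485)(+0.3551) J/mol = −68.5 kJ/mol.

−68.5 kJ/mol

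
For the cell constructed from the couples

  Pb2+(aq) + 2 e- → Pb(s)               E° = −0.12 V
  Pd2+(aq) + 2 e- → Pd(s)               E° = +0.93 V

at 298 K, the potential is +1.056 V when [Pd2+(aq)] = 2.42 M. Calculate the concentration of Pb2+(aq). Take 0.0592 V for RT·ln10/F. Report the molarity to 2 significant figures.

The Pd²⁺/Pd couple has the larger reduction potential, so it is the cathode: E°cell = +0.93 − (−0.12) = +1.05 V and n = 2.
Since E = E° − (0.0592/n)·log Q, log Q = n(E° − E)/0.0592 = −0.203.
Balancing electrons gives Pd2+(aq) + Pb(s) → Pd(s) + Pb2+(aq); thus Q = [Pb2+(aq)] / [Pd2+(aq)].
Substituting the known concentrations and solving, log [Pb2+(aq)] = 0.181 and [Pb2+(aq)] = 1.5 M.

1.5 M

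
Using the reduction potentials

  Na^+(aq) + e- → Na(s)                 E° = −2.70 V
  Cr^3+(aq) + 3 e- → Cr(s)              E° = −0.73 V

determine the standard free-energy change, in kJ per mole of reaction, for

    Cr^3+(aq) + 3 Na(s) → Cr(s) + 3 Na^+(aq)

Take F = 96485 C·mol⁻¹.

In the reaction as written Cr^3+(aq) is reduced, so the Cr³⁺/Cr couple is the cathode and Na⁺/Na is the anode.
E°cell = −0.73 − (−2.70) = +1.97 V; balancing electrons gives n = 3.
ΔG° = −nFE°cell = −(3)(96485)(+1.97) J/mol = −570 kJ/mol.

−570 kJ/mol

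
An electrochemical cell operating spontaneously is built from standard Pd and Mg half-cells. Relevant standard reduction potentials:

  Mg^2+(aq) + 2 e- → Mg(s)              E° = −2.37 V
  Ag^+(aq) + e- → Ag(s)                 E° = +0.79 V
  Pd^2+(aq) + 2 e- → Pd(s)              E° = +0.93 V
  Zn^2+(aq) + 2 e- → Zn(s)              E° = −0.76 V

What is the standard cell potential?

The Pd²⁺/Pd couple has the higher E°, so Pd ion is reduced (cathode) and Mg is oxidized (anode).
E°cell = E°(cathode) − E°(anode) = +0.93 − (−2.37) = +3.30 V.

+3.30 V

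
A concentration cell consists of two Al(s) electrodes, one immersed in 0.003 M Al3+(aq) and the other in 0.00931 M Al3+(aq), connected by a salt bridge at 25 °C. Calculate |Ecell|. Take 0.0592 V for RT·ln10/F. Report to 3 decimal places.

For a concentration cell E°cell = 0, since both electrodes use the same couple.
The compartment with the higher Al3+(aq) concentration (0.00931 M) acts as the cathode; ions are reduced there and produced at the dilute (0.003 M) anode.
With n = 3, Ecell = −(0.0592/3)·log([dilute]/[conc]) = −(0.0592/3)·log(0.003/0.00931) = +0.010 V.

0.010 V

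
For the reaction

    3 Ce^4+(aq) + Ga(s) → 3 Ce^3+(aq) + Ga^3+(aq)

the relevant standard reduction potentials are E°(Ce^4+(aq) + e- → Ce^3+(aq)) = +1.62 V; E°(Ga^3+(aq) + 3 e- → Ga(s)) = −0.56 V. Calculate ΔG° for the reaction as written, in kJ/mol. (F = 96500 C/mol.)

In the reaction as written Ce^4+(aq) is reduced, so the Ce⁴⁺/Ce³⁺ couple is the cathode and Ga³⁺/Ga is the anode.
E°cell = +1.62 − (−0.56) = +2.18 V; balancing electrons gives n = 3.
ΔG° = −nFE°cell = −(3)(96500)(+2.18) J/mol = −631 kJ/mol.

−631 kJ/mol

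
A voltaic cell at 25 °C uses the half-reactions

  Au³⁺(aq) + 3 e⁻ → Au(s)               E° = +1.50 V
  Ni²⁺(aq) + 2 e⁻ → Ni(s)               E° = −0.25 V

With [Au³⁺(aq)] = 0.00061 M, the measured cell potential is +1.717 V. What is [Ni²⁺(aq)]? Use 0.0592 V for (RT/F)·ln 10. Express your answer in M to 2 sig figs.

0.094 M

With Au³⁺/Au at the cathode and Ni²⁺/Ni at the anode, E°cell = +1.50 − (−0.25) = +1.75 V (n = 6).
Since E = E° − (0.0592/n)·log Q, log Q = n(E° − E)/0.0592 = 3.345.
For 2 Au³⁺(aq) + 3 Ni(s) → 2 Au(s) + 3 Ni²⁺(aq), the reaction quotient is Q = [Ni²⁺(aq)]^3 / [Au³⁺(aq)]^2.
Solving for the unknown gives log [Ni²⁺(aq)] = −1.028, so [Ni²⁺(aq)] ≈ 0.094 M.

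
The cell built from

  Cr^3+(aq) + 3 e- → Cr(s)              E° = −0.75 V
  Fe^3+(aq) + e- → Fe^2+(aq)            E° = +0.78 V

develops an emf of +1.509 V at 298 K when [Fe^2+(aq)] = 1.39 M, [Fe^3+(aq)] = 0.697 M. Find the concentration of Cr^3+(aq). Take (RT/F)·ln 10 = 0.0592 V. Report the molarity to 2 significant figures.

Fe³⁺/Fe²⁺ is the cathode (higher E°); E°cell = +0.78 − (−0.75) = +1.53 V with n = 3.
Since E = E° − (0.0592/n)·log Q, log Q = n(E° − E)/0.0592 = 1.064.
The balanced reaction is 3 Fe^3+(aq) + Cr(s) → 3 Fe^2+(aq) + Cr^3+(aq), so Q = ([Fe^2+(aq)]^3·[Cr^3+(aq)]) / [Fe^3+(aq)]^3.
Isolating [Cr^3+(aq)] in Q = 10^{1.064} yields log [Cr^3+(aq)] = 0.165, i.e. 1.5 M.

1.5 M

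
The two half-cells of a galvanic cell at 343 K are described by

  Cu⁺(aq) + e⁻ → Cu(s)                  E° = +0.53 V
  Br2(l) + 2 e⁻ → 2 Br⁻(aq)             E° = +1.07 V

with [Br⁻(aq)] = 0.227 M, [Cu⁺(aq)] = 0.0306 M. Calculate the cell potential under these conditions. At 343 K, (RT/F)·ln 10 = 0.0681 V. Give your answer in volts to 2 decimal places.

The Br₂/Br⁻ couple has the more positive E°, so it is the cathode; Cu⁺/Cu is the anode.
The standard potential is +1.07 − (+0.53) = +0.54 V and the balanced reaction transfers n = 2 electrons.
For the overall reaction Br2(l) + 2 Cu(s) → 2 Br⁻(aq) + 2 Cu⁺(aq), Q = [Br⁻(aq)]^2·[Cu⁺(aq)]^2 = 4.82×10^−5, giving log Q = −4.317.
E = E° − (0.0681/n)·log Q = +0.54 − (0.0681/2)(−4.317) = +0.69 V.

+0.69 V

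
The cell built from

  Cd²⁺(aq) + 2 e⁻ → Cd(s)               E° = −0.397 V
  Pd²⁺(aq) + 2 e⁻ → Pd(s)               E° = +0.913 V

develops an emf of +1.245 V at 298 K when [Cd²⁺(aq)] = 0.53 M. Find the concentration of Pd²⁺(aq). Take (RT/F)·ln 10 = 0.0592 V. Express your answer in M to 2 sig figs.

0.0034 M

The Pd²⁺/Pd couple has the larger reduction potential, so it is the cathode: E°cell = +0.913 − (−0.397) = +1.310 V and n = 2.
Since E = E° − (0.0592/n)·log Q, log Q = n(E° − E)/0.0592 = 2.196.
The balanced reaction is Pd²⁺(aq) + Cd(s) → Pd(s) + Cd²⁺(aq), so Q = [Cd²⁺(aq)] / [Pd²⁺(aq)].
Solving for the unknown gives log [Pd²⁺(aq)] = −2.472, so [Pd²⁺(aq)] ≈ 0.0034 M.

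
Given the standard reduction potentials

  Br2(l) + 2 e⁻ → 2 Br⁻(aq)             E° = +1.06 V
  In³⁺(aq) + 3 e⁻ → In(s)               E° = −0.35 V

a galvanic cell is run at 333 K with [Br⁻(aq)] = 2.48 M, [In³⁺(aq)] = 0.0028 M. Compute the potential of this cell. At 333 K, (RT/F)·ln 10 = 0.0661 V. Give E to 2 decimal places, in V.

Br₂/Br⁻ is reduced (cathode, E° = +1.06 V) and In³⁺/In is oxidized (anode).
The standard potential is +1.06 − (−0.35) = +1.41 V and the balanced reaction transfers n = 6 electrons.
Balancing gives 3 Br2(l) + 2 In(s) → 6 Br⁻(aq) + 2 In³⁺(aq); hence Q = [Br⁻(aq)]^6·[In³⁺(aq)]^2 = 0.00182 (log Q = −2.739).
E = E° − (0.0661/n)·log Q = +1.41 − (0.0661/6)(−2.739) = +1.44 V.

+1.44 V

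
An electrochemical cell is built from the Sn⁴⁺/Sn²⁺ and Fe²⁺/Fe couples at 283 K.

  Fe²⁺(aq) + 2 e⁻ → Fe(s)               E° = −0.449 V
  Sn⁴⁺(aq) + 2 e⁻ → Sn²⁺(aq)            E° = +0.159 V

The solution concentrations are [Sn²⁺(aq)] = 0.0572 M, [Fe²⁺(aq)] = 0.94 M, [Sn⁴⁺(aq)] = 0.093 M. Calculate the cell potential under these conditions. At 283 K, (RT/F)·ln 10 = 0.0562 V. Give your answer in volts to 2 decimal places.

Since E°(Sn⁴⁺/Sn²⁺) > E°(Fe²⁺/Fe), Sn⁴⁺/Sn²⁺ serves as the cathode.
The standard potential is +0.159 − (−0.449) = +0.608 V and the balanced reaction transfers n = 2 electrons.
The balanced reaction is Sn⁴⁺(aq) + Fe(s) → Sn²⁺(aq) + Fe²⁺(aq), so Q = ([Sn²⁺(aq)]·[Fe²⁺(aq)]) / [Sn⁴⁺(aq)] = 0.578 and log Q = −0.238.
Applying E = E° − (RT ln10/nF)·log Q gives +0.608 − (0.0562/2)(−0.238) = +0.61 V.

+0.61 V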